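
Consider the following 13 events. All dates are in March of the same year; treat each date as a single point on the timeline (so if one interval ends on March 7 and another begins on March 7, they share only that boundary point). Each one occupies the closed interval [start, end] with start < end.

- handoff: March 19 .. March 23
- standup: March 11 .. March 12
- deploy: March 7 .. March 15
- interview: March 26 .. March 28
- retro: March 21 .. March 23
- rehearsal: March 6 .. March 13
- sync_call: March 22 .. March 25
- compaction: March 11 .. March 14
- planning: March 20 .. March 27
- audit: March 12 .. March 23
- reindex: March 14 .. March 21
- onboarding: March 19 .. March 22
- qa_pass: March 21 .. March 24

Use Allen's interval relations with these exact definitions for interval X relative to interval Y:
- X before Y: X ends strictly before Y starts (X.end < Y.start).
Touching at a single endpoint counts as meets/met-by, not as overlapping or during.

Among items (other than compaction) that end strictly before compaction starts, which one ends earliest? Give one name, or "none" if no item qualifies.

none

Target compaction = [March 11, March 14].
audit [March 12, March 23] → overlapped-by → excluded.
deploy [March 7, March 15] → contains → excluded.
handoff [March 19, March 23] → after → excluded.
interview [March 26, March 28] → after → excluded.
onboarding [March 19, March 22] → after → excluded.
planning [March 20, March 27] → after → excluded.
qa_pass [March 21, March 24] → after → excluded.
rehearsal [March 6, March 13] → overlaps → excluded.
reindex [March 14, March 21] → met-by → excluded.
retro [March 21, March 23] → after → excluded.
standup [March 11, March 12] → starts → excluded.
sync_call [March 22, March 25] → after → excluded.
No candidates → none.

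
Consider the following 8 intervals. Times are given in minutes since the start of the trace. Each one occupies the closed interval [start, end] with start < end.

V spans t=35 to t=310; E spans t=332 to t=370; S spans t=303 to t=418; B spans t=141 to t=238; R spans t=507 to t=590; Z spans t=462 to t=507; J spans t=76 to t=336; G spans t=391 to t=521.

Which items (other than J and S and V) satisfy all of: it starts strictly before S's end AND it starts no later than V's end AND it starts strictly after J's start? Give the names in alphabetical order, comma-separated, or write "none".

B

Conditions: its start is strictly before S's end (X.start < t=418) AND its start is no later than V's end (X.start <= t=310) AND its start is strictly after J's start (X.start > t=76).
B: start t=141 < t=418? ✓; start t=141 <= t=310? ✓; start t=141 > t=76? ✓ → yes.
E: start t=332 < t=418? ✓; start t=332 <= t=310? ✗; start t=332 > t=76? ✓ → no.
G: start t=391 < t=418? ✓; start t=391 <= t=310? ✗; start t=391 > t=76? ✓ → no.
R: start t=507 < t=418? ✗; start t=507 <= t=310? ✗; start t=507 > t=76? ✓ → no.
Z: start t=462 < t=418? ✗; start t=462 <= t=310? ✗; start t=462 > t=76? ✓ → no.
Result: B.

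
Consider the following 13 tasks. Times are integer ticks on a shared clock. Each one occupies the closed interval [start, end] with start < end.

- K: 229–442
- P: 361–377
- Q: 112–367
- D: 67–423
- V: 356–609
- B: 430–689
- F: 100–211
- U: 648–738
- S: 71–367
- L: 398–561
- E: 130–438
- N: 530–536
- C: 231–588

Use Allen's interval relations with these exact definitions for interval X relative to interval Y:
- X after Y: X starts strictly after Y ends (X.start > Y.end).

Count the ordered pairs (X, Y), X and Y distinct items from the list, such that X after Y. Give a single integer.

31

Checking all 156 ordered pairs for relation 'after'; matching pairs in alphabetical order:
(B, D): B after D ✓
(B, F): B after F ✓
(B, P): B after P ✓
(B, Q): B after Q ✓
(B, S): B after S ✓
(C, F): C after F ✓
(K, F): K after F ✓
(L, F): L after F ✓
(L, P): L after P ✓
(L, Q): L after Q ✓
(L, S): L after S ✓
(N, D): N after D ✓
(N, E): N after E ✓
(N, F): N after F ✓
(N, K): N after K ✓
(N, P): N after P ✓
(N, Q): N after Q ✓
(N, S): N after S ✓
(P, F): P after F ✓
(U, C): U after C ✓
(U, D): U after D ✓
(U, E): U after E ✓
(U, F): U after F ✓
(U, K): U after K ✓
... plus 7 further pairs not listed.
Count: 31.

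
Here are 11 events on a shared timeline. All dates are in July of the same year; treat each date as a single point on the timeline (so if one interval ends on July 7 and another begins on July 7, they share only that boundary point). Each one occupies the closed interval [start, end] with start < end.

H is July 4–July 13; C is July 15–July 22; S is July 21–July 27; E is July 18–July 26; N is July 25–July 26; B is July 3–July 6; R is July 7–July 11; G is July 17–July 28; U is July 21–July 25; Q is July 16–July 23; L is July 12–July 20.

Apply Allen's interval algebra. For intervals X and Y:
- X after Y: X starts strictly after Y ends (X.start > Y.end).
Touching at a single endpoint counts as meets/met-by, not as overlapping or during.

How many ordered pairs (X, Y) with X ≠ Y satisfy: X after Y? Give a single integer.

Checking all 110 ordered pairs for relation 'after'; matching pairs in alphabetical order:
(C, B): C after B ✓
(C, H): C after H ✓
(C, R): C after R ✓
(E, B): E after B ✓
(E, H): E after H ✓
(E, R): E after R ✓
(G, B): G after B ✓
(G, H): G after H ✓
(G, R): G after R ✓
(L, B): L after B ✓
(L, R): L after R ✓
(N, B): N after B ✓
(N, C): N after C ✓
(N, H): N after H ✓
(N, L): N after L ✓
(N, Q): N after Q ✓
(N, R): N after R ✓
(Q, B): Q after B ✓
(Q, H): Q after H ✓
(Q, R): Q after R ✓
(R, B): R after B ✓
(S, B): S after B ✓
(S, H): S after H ✓
(S, L): S after L ✓
... plus 5 further pairs not listed.
Count: 29.

29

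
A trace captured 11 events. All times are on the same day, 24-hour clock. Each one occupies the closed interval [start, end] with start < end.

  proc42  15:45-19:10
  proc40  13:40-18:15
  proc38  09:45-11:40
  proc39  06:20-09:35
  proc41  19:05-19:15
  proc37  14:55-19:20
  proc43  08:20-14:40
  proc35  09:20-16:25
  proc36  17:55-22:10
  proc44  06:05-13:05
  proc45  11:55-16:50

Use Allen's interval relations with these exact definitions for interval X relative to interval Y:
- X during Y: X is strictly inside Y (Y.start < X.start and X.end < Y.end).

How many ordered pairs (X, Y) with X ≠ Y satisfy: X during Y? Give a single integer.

7

Checking all 110 ordered pairs for relation 'during'; matching pairs in alphabetical order:
(proc38, proc35): proc38 during proc35 ✓
(proc38, proc43): proc38 during proc43 ✓
(proc38, proc44): proc38 during proc44 ✓
(proc39, proc44): proc39 during proc44 ✓
(proc41, proc36): proc41 during proc36 ✓
(proc41, proc37): proc41 during proc37 ✓
(proc42, proc37): proc42 during proc37 ✓
Count: 7.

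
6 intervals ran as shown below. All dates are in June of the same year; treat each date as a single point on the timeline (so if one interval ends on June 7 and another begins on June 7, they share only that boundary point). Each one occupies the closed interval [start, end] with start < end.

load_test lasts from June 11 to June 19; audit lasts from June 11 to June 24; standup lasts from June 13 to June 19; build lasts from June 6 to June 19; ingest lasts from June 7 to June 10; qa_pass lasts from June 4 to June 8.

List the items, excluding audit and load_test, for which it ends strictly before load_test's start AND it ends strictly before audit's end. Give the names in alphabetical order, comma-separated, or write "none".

Conditions: its end is strictly before load_test's start (X.end < June 11) AND its end is strictly before audit's end (X.end < June 24).
build: end June 19 < June 11? ✗; end June 19 < June 24? ✓ → no.
ingest: end June 10 < June 11? ✓; end June 10 < June 24? ✓ → yes.
qa_pass: end June 8 < June 11? ✓; end June 8 < June 24? ✓ → yes.
standup: end June 19 < June 11? ✗; end June 19 < June 24? ✓ → no.
Result: ingest, qa_pass.

ingest, qa_pass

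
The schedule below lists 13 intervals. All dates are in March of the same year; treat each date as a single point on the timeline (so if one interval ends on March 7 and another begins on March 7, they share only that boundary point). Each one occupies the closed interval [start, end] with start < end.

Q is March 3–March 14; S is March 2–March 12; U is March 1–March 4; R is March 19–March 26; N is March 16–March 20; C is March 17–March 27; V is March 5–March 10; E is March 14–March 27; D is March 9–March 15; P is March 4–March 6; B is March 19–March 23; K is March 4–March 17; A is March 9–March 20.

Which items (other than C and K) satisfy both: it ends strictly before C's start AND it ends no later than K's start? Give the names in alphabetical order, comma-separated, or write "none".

Conditions: its end is strictly before C's start (X.end < March 17) AND its end is no later than K's start (X.end <= March 4).
A: end March 20 < March 17? ✗; end March 20 <= March 4? ✗ → no.
B: end March 23 < March 17? ✗; end March 23 <= March 4? ✗ → no.
D: end March 15 < March 17? ✓; end March 15 <= March 4? ✗ → no.
E: end March 27 < March 17? ✗; end March 27 <= March 4? ✗ → no.
N: end March 20 < March 17? ✗; end March 20 <= March 4? ✗ → no.
P: end March 6 < March 17? ✓; end March 6 <= March 4? ✗ → no.
Q: end March 14 < March 17? ✓; end March 14 <= March 4? ✗ → no.
R: end March 26 < March 17? ✗; end March 26 <= March 4? ✗ → no.
S: end March 12 < March 17? ✓; end March 12 <= March 4? ✗ → no.
U: end March 4 < March 17? ✓; end March 4 <= March 4? ✓ → yes.
V: end March 10 < March 17? ✓; end March 10 <= March 4? ✗ → no.
Result: U.

U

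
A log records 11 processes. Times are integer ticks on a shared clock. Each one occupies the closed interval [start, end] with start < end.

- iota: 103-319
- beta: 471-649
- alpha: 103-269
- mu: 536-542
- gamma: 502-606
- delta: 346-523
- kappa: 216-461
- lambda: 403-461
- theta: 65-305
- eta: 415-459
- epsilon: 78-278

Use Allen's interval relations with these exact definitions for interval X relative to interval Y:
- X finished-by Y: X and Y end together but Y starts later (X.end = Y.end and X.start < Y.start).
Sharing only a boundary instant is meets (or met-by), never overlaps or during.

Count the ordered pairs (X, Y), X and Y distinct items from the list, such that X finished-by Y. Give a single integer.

1

Checking all 110 ordered pairs for relation 'finished-by'; matching pairs in alphabetical order:
(kappa, lambda): kappa finished-by lambda ✓
Count: 1.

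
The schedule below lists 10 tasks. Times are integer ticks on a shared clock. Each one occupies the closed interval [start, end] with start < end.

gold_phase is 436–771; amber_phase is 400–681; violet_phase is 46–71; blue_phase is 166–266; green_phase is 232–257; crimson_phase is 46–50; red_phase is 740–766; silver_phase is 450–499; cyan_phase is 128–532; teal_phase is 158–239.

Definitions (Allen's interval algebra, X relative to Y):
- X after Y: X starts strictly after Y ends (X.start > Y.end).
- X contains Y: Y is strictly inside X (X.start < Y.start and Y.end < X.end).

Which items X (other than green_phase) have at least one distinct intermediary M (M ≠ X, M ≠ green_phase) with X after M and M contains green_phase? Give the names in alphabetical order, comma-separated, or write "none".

Target green_phase = [232, 257].
Intermediaries M with M contains green_phase: blue_phase, cyan_phase.
Via blue_phase — items with X after blue_phase: amber_phase, gold_phase, red_phase, silver_phase.
Via cyan_phase — items with X after cyan_phase: red_phase.
Union: amber_phase, gold_phase, red_phase, silver_phase.

amber_phase, gold_phase, red_phase, silver_phase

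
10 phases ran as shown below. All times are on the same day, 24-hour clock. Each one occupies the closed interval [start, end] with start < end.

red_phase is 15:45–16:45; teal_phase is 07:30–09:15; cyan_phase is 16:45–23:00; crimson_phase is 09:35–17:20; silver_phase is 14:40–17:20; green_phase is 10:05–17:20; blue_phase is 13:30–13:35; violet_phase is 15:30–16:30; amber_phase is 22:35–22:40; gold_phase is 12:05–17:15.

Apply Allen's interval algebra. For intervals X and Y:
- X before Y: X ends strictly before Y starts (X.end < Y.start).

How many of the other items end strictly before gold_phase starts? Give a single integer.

Target gold_phase = [12:05, 17:15].
amber_phase [22:35, 22:40] → after → no.
blue_phase [13:30, 13:35] → during → no.
crimson_phase [09:35, 17:20] → contains → no.
cyan_phase [16:45, 23:00] → overlapped-by → no.
green_phase [10:05, 17:20] → contains → no.
red_phase [15:45, 16:45] → during → no.
silver_phase [14:40, 17:20] → overlapped-by → no.
teal_phase [07:30, 09:15] → before → counts.
violet_phase [15:30, 16:30] → during → no.
Total: 1.

1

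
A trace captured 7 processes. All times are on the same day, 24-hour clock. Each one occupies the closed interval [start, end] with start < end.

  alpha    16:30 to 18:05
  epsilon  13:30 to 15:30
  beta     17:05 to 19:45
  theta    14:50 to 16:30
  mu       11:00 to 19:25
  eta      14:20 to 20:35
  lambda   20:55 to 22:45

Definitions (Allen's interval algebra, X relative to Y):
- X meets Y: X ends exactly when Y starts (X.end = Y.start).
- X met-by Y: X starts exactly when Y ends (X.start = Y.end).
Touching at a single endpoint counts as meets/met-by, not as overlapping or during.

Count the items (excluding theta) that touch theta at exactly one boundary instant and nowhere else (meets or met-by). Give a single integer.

Target theta = [14:50, 16:30].
alpha [16:30, 18:05] → met-by → counts.
beta [17:05, 19:45] → after → no.
epsilon [13:30, 15:30] → overlaps → no.
eta [14:20, 20:35] → contains → no.
lambda [20:55, 22:45] → after → no.
mu [11:00, 19:25] → contains → no.
Total: 1.

1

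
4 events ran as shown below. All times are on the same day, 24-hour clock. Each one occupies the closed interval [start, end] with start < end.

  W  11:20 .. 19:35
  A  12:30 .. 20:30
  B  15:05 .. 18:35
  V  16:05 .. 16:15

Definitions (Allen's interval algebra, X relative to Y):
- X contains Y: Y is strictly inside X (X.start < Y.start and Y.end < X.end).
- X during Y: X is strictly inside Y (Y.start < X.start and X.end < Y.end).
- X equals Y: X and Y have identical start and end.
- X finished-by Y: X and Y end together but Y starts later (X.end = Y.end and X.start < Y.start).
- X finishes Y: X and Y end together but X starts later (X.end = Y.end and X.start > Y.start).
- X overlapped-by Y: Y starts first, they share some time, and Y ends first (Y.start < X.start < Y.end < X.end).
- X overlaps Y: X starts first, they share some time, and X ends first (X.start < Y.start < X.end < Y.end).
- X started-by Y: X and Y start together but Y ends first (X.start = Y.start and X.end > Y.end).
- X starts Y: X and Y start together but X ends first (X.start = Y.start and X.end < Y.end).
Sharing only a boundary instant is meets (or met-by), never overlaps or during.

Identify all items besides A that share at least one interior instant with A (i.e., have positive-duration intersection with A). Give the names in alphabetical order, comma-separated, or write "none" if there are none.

Target A = [12:30, 20:30].
B [15:05, 18:35] → during → yes.
V [16:05, 16:15] → during → yes.
W [11:20, 19:35] → overlaps → yes.
Result: B, V, W.

B, V, W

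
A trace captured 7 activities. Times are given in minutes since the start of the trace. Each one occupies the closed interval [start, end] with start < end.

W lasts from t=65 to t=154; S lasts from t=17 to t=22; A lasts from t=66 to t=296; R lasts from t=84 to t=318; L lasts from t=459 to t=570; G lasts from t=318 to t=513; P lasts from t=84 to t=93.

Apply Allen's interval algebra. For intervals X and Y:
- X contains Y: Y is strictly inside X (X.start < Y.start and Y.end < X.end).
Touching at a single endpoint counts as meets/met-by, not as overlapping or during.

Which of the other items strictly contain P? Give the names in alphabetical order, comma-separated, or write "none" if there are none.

A, W

Target P = [t=84, t=93].
A [t=66, t=296] → contains → yes.
G [t=318, t=513] → after → no.
L [t=459, t=570] → after → no.
R [t=84, t=318] → started-by → no.
S [t=17, t=22] → before → no.
W [t=65, t=154] → contains → yes.
Result: A, W.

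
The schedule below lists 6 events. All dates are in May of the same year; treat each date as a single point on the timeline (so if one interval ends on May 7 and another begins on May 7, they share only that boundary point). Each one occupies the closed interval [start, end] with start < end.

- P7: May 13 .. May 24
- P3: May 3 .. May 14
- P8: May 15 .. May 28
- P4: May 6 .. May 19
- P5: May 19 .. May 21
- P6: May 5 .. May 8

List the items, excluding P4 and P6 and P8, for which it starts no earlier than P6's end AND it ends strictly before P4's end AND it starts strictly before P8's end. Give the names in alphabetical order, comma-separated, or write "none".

Conditions: its start is no earlier than P6's end (X.start >= May 8) AND its end is strictly before P4's end (X.end < May 19) AND its start is strictly before P8's end (X.start < May 28).
P3: start May 3 >= May 8? ✗; end May 14 < May 19? ✓; start May 3 < May 28? ✓ → no.
P5: start May 19 >= May 8? ✓; end May 21 < May 19? ✗; start May 19 < May 28? ✓ → no.
P7: start May 13 >= May 8? ✓; end May 24 < May 19? ✗; start May 13 < May 28? ✓ → no.
Result: none.

none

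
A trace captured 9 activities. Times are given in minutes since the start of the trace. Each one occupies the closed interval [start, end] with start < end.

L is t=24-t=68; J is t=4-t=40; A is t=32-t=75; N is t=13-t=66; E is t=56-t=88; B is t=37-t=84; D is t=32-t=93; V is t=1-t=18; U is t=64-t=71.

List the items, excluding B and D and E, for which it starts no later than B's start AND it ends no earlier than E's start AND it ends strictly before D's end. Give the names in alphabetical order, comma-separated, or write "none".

A, L, N

Conditions: its start is no later than B's start (X.start <= t=37) AND its end is no earlier than E's start (X.end >= t=56) AND its end is strictly before D's end (X.end < t=93).
A: start t=32 <= t=37? ✓; end t=75 >= t=56? ✓; end t=75 < t=93? ✓ → yes.
J: start t=4 <= t=37? ✓; end t=40 >= t=56? ✗; end t=40 < t=93? ✓ → no.
L: start t=24 <= t=37? ✓; end t=68 >= t=56? ✓; end t=68 < t=93? ✓ → yes.
N: start t=13 <= t=37? ✓; end t=66 >= t=56? ✓; end t=66 < t=93? ✓ → yes.
U: start t=64 <= t=37? ✗; end t=71 >= t=56? ✓; end t=71 < t=93? ✓ → no.
V: start t=1 <= t=37? ✓; end t=18 >= t=56? ✗; end t=18 < t=93? ✓ → no.
Result: A, L, N.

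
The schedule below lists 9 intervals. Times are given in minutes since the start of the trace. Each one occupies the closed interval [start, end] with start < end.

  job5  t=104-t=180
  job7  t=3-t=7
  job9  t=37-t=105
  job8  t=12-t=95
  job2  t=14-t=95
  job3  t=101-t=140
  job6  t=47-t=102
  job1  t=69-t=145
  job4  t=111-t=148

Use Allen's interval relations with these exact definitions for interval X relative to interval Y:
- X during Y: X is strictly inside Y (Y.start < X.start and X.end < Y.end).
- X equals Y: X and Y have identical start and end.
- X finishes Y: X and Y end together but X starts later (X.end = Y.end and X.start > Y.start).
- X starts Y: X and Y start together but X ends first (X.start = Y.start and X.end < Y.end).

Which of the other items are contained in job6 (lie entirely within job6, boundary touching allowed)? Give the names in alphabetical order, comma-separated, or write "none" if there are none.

none

Target job6 = [t=47, t=102].
job1 [t=69, t=145] → overlapped-by → no.
job2 [t=14, t=95] → overlaps → no.
job3 [t=101, t=140] → overlapped-by → no.
job4 [t=111, t=148] → after → no.
job5 [t=104, t=180] → after → no.
job7 [t=3, t=7] → before → no.
job8 [t=12, t=95] → overlaps → no.
job9 [t=37, t=105] → contains → no.
Result: none.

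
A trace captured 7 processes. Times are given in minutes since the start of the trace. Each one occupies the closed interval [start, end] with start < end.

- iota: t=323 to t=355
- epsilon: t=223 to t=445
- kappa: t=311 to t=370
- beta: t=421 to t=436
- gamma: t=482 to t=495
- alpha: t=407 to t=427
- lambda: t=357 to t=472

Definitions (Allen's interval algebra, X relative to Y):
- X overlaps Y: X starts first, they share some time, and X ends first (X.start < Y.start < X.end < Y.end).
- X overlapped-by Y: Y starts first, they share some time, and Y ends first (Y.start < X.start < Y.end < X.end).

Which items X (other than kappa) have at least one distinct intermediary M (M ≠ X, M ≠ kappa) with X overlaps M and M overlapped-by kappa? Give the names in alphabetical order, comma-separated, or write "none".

epsilon

Target kappa = [t=311, t=370].
Intermediaries M with M overlapped-by kappa: lambda.
Via lambda — items with X overlaps lambda: epsilon.
Union: epsilon.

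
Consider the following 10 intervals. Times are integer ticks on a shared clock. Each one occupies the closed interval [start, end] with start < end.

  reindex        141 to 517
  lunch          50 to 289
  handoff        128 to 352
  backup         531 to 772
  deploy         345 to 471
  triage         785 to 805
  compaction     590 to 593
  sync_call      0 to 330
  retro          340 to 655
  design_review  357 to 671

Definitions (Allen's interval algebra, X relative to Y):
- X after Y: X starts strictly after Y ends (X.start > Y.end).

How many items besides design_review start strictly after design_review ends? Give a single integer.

Target design_review = [357, 671].
backup [531, 772] → overlapped-by → no.
compaction [590, 593] → during → no.
deploy [345, 471] → overlaps → no.
handoff [128, 352] → before → no.
lunch [50, 289] → before → no.
reindex [141, 517] → overlaps → no.
retro [340, 655] → overlaps → no.
sync_call [0, 330] → before → no.
triage [785, 805] → after → counts.
Total: 1.

1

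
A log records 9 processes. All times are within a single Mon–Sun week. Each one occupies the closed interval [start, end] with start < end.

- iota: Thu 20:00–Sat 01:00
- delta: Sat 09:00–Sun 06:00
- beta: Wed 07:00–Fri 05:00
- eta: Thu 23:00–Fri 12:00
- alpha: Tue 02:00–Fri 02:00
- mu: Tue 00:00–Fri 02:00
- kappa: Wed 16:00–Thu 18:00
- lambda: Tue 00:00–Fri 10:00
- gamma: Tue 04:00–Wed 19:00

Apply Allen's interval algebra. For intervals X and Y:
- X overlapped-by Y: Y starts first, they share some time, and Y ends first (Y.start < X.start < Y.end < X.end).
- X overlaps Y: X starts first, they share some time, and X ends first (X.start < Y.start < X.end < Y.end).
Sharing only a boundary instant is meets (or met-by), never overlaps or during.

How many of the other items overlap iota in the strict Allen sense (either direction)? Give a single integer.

Target iota = [Thu 20:00, Sat 01:00].
alpha [Tue 02:00, Fri 02:00] → overlaps → counts.
beta [Wed 07:00, Fri 05:00] → overlaps → counts.
delta [Sat 09:00, Sun 06:00] → after → no.
eta [Thu 23:00, Fri 12:00] → during → no.
gamma [Tue 04:00, Wed 19:00] → before → no.
kappa [Wed 16:00, Thu 18:00] → before → no.
lambda [Tue 00:00, Fri 10:00] → overlaps → counts.
mu [Tue 00:00, Fri 02:00] → overlaps → counts.
Total: 4.

4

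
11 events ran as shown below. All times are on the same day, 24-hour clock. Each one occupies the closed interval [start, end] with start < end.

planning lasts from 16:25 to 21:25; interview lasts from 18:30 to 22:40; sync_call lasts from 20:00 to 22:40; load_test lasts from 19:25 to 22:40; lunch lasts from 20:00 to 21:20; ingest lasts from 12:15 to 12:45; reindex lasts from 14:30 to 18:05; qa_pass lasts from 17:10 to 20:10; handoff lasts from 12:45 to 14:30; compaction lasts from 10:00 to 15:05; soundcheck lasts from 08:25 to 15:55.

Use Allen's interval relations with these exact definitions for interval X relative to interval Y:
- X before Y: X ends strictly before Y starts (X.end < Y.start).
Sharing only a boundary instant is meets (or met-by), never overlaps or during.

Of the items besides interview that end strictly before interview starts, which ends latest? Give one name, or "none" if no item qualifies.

reindex

Target interview = [18:30, 22:40].
compaction [10:00, 15:05] → before → candidate.
handoff [12:45, 14:30] → before → candidate.
ingest [12:15, 12:45] → before → candidate.
load_test [19:25, 22:40] → finishes → excluded.
lunch [20:00, 21:20] → during → excluded.
planning [16:25, 21:25] → overlaps → excluded.
qa_pass [17:10, 20:10] → overlaps → excluded.
reindex [14:30, 18:05] → before → candidate.
soundcheck [08:25, 15:55] → before → candidate.
sync_call [20:00, 22:40] → finishes → excluded.
Among candidates, latest end is 18:05 → reindex.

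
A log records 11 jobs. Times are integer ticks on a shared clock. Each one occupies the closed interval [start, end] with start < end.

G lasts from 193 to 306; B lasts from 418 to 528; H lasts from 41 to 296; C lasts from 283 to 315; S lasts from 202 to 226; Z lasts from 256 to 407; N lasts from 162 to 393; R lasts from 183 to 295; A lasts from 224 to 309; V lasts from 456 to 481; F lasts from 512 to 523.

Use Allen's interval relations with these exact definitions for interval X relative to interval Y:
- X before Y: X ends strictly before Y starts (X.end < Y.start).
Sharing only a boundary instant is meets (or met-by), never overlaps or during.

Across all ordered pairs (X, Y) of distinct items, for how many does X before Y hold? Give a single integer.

Checking all 110 ordered pairs for relation 'before'; matching pairs in alphabetical order:
(A, B): A before B ✓
(A, F): A before F ✓
(A, V): A before V ✓
(C, B): C before B ✓
(C, F): C before F ✓
(C, V): C before V ✓
(G, B): G before B ✓
(G, F): G before F ✓
(G, V): G before V ✓
(H, B): H before B ✓
(H, F): H before F ✓
(H, V): H before V ✓
(N, B): N before B ✓
(N, F): N before F ✓
(N, V): N before V ✓
(R, B): R before B ✓
(R, F): R before F ✓
(R, V): R before V ✓
(S, B): S before B ✓
(S, C): S before C ✓
(S, F): S before F ✓
(S, V): S before V ✓
(S, Z): S before Z ✓
(V, F): V before F ✓
... plus 3 further pairs not listed.
Count: 27.

27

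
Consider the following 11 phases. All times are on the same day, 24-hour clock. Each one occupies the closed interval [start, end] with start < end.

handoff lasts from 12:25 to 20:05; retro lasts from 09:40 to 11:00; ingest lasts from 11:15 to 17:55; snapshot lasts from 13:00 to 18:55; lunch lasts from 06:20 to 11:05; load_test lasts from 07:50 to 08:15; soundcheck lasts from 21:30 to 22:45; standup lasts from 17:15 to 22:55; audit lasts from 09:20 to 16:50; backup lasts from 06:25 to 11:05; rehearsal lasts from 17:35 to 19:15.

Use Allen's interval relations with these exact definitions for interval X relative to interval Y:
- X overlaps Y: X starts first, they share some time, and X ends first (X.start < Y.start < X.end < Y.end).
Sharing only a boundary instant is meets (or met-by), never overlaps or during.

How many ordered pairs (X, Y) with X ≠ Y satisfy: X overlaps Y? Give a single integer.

Checking all 110 ordered pairs for relation 'overlaps'; matching pairs in alphabetical order:
(audit, handoff): audit overlaps handoff ✓
(audit, ingest): audit overlaps ingest ✓
(audit, snapshot): audit overlaps snapshot ✓
(backup, audit): backup overlaps audit ✓
(handoff, standup): handoff overlaps standup ✓
(ingest, handoff): ingest overlaps handoff ✓
(ingest, rehearsal): ingest overlaps rehearsal ✓
(ingest, snapshot): ingest overlaps snapshot ✓
(ingest, standup): ingest overlaps standup ✓
(lunch, audit): lunch overlaps audit ✓
(snapshot, rehearsal): snapshot overlaps rehearsal ✓
(snapshot, standup): snapshot overlaps standup ✓
Count: 12.

12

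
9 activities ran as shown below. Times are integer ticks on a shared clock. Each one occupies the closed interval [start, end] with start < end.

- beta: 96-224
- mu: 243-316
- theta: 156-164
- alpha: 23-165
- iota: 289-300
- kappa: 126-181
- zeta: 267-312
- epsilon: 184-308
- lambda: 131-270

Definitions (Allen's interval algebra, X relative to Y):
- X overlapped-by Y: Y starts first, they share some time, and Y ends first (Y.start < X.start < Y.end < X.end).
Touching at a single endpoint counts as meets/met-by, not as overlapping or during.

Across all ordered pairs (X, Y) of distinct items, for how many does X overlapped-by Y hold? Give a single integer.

11

Checking all 72 ordered pairs for relation 'overlapped-by'; matching pairs in alphabetical order:
(beta, alpha): beta overlapped-by alpha ✓
(epsilon, beta): epsilon overlapped-by beta ✓
(epsilon, lambda): epsilon overlapped-by lambda ✓
(kappa, alpha): kappa overlapped-by alpha ✓
(lambda, alpha): lambda overlapped-by alpha ✓
(lambda, beta): lambda overlapped-by beta ✓
(lambda, kappa): lambda overlapped-by kappa ✓
(mu, epsilon): mu overlapped-by epsilon ✓
(mu, lambda): mu overlapped-by lambda ✓
(zeta, epsilon): zeta overlapped-by epsilon ✓
(zeta, lambda): zeta overlapped-by lambda ✓
Count: 11.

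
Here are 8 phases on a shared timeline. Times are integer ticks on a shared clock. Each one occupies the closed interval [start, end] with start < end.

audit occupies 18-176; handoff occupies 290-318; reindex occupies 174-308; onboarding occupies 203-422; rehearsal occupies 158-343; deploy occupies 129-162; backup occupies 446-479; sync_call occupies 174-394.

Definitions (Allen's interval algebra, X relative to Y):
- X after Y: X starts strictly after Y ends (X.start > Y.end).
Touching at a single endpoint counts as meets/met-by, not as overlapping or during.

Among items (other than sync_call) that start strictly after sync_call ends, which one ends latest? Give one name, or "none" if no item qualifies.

backup

Target sync_call = [174, 394].
audit [18, 176] → overlaps → excluded.
backup [446, 479] → after → candidate.
deploy [129, 162] → before → excluded.
handoff [290, 318] → during → excluded.
onboarding [203, 422] → overlapped-by → excluded.
rehearsal [158, 343] → overlaps → excluded.
reindex [174, 308] → starts → excluded.
Among candidates, latest end is 479 → backup.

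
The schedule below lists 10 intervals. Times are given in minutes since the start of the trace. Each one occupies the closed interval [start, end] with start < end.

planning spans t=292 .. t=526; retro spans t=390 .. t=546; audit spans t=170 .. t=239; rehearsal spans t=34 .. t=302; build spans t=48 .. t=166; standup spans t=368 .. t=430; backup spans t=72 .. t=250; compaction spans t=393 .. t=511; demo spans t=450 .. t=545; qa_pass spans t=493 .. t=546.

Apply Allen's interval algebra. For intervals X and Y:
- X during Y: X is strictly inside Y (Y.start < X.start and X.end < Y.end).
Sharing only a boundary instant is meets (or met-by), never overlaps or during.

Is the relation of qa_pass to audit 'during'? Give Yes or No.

qa_pass = [t=493, t=546], audit = [t=170, t=239].
Actual relation of qa_pass to audit: after.
Asked whether 'during' holds → No.

No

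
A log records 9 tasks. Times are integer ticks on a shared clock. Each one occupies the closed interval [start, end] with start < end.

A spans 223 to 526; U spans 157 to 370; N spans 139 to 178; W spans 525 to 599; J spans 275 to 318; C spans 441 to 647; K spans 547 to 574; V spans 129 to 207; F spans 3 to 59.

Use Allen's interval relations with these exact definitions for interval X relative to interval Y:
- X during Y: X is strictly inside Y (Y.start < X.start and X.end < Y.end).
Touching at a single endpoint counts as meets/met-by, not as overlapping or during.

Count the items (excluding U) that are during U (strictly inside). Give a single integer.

Target U = [157, 370].
A [223, 526] → overlapped-by → no.
C [441, 647] → after → no.
F [3, 59] → before → no.
J [275, 318] → during → counts.
K [547, 574] → after → no.
N [139, 178] → overlaps → no.
V [129, 207] → overlaps → no.
W [525, 599] → after → no.
Total: 1.

1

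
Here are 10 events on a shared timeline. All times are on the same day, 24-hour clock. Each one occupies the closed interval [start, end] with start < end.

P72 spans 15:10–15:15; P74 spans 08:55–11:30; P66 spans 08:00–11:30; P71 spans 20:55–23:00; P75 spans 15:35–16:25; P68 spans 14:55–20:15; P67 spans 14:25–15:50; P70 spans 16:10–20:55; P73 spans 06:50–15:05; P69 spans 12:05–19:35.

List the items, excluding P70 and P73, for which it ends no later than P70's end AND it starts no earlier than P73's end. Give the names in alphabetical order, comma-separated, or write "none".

Conditions: its end is no later than P70's end (X.end <= 20:55) AND its start is no earlier than P73's end (X.start >= 15:05).
P66: end 11:30 <= 20:55? ✓; start 08:00 >= 15:05? ✗ → no.
P67: end 15:50 <= 20:55? ✓; start 14:25 >= 15:05? ✗ → no.
P68: end 20:15 <= 20:55? ✓; start 14:55 >= 15:05? ✗ → no.
P69: end 19:35 <= 20:55? ✓; start 12:05 >= 15:05? ✗ → no.
P71: end 23:00 <= 20:55? ✗; start 20:55 >= 15:05? ✓ → no.
P72: end 15:15 <= 20:55? ✓; start 15:10 >= 15:05? ✓ → yes.
P74: end 11:30 <= 20:55? ✓; start 08:55 >= 15:05? ✗ → no.
P75: end 16:25 <= 20:55? ✓; start 15:35 >= 15:05? ✓ → yes.
Result: P72, P75.

P72, P75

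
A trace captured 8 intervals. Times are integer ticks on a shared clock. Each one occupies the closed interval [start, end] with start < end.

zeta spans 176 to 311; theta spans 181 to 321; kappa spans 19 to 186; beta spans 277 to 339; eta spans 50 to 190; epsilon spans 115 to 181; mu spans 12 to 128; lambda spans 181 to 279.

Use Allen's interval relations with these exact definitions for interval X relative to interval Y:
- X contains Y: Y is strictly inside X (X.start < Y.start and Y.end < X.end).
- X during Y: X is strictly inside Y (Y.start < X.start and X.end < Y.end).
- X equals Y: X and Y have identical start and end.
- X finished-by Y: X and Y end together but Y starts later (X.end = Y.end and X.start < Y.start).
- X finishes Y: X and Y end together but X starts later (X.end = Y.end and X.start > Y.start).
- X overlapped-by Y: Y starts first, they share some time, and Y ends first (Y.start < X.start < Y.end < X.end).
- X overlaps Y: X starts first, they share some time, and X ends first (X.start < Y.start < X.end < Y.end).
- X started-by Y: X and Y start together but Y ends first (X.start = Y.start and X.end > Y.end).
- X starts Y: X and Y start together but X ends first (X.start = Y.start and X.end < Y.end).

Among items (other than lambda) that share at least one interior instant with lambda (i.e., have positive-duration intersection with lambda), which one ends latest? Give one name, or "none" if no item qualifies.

Target lambda = [181, 279].
beta [277, 339] → overlapped-by → candidate.
epsilon [115, 181] → meets → excluded.
eta [50, 190] → overlaps → candidate.
kappa [19, 186] → overlaps → candidate.
mu [12, 128] → before → excluded.
theta [181, 321] → started-by → candidate.
zeta [176, 311] → contains → candidate.
Among candidates, latest end is 339 → beta.

beta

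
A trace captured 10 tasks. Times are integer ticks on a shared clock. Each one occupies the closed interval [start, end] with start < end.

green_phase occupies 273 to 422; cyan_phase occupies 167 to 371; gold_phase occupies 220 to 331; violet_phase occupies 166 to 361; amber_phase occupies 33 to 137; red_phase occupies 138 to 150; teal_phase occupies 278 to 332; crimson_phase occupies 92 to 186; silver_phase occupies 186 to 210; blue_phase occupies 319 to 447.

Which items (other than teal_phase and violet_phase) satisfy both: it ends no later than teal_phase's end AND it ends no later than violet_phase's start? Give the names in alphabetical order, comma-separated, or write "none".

Conditions: its end is no later than teal_phase's end (X.end <= 332) AND its end is no later than violet_phase's start (X.end <= 166).
amber_phase: end 137 <= 332? ✓; end 137 <= 166? ✓ → yes.
blue_phase: end 447 <= 332? ✗; end 447 <= 166? ✗ → no.
crimson_phase: end 186 <= 332? ✓; end 186 <= 166? ✗ → no.
cyan_phase: end 371 <= 332? ✗; end 371 <= 166? ✗ → no.
gold_phase: end 331 <= 332? ✓; end 331 <= 166? ✗ → no.
green_phase: end 422 <= 332? ✗; end 422 <= 166? ✗ → no.
red_phase: end 150 <= 332? ✓; end 150 <= 166? ✓ → yes.
silver_phase: end 210 <= 332? ✓; end 210 <= 166? ✗ → no.
Result: amber_phase, red_phase.

amber_phase, red_phase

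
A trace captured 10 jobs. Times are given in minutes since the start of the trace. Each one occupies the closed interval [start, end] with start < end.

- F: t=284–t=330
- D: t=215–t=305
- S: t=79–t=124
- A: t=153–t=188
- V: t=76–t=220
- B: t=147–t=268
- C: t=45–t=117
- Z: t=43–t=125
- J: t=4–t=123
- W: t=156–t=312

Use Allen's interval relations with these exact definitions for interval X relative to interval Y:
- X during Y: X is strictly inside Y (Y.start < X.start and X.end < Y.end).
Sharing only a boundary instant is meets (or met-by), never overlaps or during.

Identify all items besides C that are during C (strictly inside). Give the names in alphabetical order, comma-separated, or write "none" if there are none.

none

Target C = [t=45, t=117].
A [t=153, t=188] → after → no.
B [t=147, t=268] → after → no.
D [t=215, t=305] → after → no.
F [t=284, t=330] → after → no.
J [t=4, t=123] → contains → no.
S [t=79, t=124] → overlapped-by → no.
V [t=76, t=220] → overlapped-by → no.
W [t=156, t=312] → after → no.
Z [t=43, t=125] → contains → no.
Result: none.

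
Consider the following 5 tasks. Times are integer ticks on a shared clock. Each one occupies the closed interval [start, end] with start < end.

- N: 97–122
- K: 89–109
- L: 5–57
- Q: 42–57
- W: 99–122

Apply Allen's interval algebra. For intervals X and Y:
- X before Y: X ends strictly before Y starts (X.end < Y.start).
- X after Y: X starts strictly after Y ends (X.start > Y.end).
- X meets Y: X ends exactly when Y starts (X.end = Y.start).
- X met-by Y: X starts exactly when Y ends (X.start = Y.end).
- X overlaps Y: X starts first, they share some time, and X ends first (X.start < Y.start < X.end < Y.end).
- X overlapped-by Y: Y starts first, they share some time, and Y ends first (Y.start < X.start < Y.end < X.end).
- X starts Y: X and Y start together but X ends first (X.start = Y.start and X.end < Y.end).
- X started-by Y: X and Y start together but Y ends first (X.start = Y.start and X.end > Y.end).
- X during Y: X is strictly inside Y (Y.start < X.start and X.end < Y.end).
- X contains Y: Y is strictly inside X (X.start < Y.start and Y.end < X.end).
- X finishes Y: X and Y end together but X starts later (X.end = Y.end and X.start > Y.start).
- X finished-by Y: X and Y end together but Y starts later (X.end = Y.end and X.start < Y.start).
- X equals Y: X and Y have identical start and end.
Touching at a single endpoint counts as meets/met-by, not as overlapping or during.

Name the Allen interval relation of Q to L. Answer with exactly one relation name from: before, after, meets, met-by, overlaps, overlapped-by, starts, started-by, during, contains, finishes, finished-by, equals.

finishes

Q = [42, 57]; L = [5, 57].
Compare endpoints: Q.start > L.start, Q.start < L.end, Q.end > L.start, Q.end = L.end.
That pattern is 'finishes'.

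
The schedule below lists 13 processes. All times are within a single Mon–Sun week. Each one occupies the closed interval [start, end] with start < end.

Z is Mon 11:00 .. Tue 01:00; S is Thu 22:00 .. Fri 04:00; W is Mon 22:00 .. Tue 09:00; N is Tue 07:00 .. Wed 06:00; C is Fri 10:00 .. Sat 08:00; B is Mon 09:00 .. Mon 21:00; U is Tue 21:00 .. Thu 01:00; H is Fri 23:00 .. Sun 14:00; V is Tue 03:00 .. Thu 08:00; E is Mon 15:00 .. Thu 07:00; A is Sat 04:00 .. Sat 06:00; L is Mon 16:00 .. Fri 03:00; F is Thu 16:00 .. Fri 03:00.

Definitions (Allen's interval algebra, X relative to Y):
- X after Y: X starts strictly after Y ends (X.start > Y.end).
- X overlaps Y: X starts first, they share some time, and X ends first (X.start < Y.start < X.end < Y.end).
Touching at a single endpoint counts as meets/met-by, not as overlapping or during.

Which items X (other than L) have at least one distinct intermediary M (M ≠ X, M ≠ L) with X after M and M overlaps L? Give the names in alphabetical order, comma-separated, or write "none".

Target L = [Mon 16:00, Fri 03:00].
Intermediaries M with M overlaps L: B, E, Z.
Via B — items with X after B: A, C, F, H, N, S, U, V, W.
Via E — items with X after E: A, C, F, H, S.
Via Z — items with X after Z: A, C, F, H, N, S, U, V.
Union: A, C, F, H, N, S, U, V, W.

A, C, F, H, N, S, U, V, W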